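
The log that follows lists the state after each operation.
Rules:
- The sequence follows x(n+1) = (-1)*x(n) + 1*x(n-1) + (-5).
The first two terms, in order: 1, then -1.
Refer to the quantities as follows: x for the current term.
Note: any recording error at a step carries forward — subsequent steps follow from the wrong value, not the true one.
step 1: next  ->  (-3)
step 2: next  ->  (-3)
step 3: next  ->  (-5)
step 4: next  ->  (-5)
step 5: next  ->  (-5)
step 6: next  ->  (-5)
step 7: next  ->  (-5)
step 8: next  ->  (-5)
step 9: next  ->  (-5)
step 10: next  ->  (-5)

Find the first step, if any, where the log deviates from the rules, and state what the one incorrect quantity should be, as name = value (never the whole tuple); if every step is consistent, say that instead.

1. x = -1*(-1) + (1)*(1) + (-5) = -3 (no discrepancy)
2. x = -1*(-3) + (1)*(-1) + (-5) = -3 (same as recorded)
3. x = -1*(-3) + (1)*(-3) + (-5) = -5 (in agreement)
4. x = -1*(-5) + (1)*(-3) + (-5) = -3 (the recorded entry deviates here)
The audit stops at step 4: the recorded entry is wrong and should be x = -3.

step 4, x = -3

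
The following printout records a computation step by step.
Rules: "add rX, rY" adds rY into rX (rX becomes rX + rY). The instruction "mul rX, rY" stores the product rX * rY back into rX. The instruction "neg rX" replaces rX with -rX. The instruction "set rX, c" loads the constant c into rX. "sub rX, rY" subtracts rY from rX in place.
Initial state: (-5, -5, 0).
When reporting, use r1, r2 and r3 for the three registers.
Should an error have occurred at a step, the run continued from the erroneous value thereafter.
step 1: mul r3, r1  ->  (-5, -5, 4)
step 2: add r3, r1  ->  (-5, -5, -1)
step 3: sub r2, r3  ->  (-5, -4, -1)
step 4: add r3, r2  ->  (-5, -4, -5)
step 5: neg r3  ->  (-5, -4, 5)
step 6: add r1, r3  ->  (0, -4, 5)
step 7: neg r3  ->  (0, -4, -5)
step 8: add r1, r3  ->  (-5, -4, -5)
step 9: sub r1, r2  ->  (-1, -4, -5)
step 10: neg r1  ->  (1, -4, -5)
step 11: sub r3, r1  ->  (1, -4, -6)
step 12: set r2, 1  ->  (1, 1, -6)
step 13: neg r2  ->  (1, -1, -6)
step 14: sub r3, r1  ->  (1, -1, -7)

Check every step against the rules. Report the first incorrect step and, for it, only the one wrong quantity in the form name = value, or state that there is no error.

Recomputing the run from the initial state:
step 1: r1 = -5, r2 = -5, r3 = 0
step 2: r1 = -5, r2 = -5, r3 = -5
step 3: r1 = -5, r2 = 0, r3 = -5
step 4: r1 = -5, r2 = 0, r3 = -5
step 5: r1 = -5, r2 = 0, r3 = 5
step 6: r1 = 0, r2 = 0, r3 = 5
step 7: r1 = 0, r2 = 0, r3 = -5
step 8: r1 = -5, r2 = 0, r3 = -5
step 9: r1 = -5, r2 = 0, r3 = -5
step 10: r1 = 5, r2 = 0, r3 = -5
step 11: r1 = 5, r2 = 0, r3 = -10
step 12: r1 = 5, r2 = 1, r3 = -10
step 13: r1 = 5, r2 = -1, r3 = -10
step 14: r1 = 5, r2 = -1, r3 = -15
The first disagreement with the printout is at step 1, where the value should be r3 = 0.

step 1, r3 = 0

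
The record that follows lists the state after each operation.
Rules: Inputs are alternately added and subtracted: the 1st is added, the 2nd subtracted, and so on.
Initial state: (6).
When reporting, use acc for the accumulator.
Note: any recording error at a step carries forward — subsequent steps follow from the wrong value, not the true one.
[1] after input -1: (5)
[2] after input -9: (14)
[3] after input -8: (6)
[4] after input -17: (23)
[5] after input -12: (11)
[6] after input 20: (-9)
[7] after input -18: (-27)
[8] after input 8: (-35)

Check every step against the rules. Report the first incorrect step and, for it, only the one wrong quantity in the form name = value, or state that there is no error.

no error

Step 1: acc = 6 + -1 = 5 — exactly as logged.
Step 2: acc = 5 - -9 = 14 — consistent with the record.
Step 3: acc = 14 + -8 = 6 — same as recorded.
Step 4: acc = 6 - -17 = 23 — consistent with the record.
Step 5: acc = 23 + -12 = 11 — verified.
Step 6: acc = 11 - 20 = -9 — checks out.
Step 7: acc = -9 + -18 = -27 — checks out.
Step 8: acc = -27 - 8 = -35 — verified.
The recomputation confirms every line.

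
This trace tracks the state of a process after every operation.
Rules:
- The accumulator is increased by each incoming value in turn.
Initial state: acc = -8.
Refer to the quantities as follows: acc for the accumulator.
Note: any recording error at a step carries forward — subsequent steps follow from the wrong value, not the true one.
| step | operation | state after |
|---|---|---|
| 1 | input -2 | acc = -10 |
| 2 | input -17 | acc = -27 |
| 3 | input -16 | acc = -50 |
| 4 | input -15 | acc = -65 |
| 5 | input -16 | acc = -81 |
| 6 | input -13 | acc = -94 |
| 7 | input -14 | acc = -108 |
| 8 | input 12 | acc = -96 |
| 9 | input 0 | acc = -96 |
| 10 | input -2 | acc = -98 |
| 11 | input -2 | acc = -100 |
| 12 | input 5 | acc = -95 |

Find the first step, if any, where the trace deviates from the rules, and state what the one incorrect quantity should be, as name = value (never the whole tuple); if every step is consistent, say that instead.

step 3, acc = -43

Recomputing the run from the initial state:
step 1: acc = -10
step 2: acc = -27
step 3: acc = -43
step 4: acc = -58
step 5: acc = -74
step 6: acc = -87
step 7: acc = -101
step 8: acc = -89
step 9: acc = -89
step 10: acc = -91
step 11: acc = -93
step 12: acc = -88
The first disagreement with the trace is at step 3, where the value should be acc = -43.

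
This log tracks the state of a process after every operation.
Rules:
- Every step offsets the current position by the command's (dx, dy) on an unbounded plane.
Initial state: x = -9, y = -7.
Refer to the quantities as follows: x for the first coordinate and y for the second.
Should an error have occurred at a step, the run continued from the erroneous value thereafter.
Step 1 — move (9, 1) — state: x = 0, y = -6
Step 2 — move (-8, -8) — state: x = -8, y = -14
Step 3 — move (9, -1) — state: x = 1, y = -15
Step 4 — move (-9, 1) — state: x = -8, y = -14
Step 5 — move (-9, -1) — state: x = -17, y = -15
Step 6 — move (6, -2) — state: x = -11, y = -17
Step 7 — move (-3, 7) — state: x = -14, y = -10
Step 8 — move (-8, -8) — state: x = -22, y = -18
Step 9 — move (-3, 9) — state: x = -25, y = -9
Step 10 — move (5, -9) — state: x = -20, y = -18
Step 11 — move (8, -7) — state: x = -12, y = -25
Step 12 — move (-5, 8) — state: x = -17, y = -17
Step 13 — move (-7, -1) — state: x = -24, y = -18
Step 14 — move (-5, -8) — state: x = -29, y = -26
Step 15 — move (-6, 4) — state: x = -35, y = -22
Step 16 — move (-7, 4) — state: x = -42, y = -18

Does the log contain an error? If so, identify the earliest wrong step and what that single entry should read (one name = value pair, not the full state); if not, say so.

no error

Recomputing the run from the initial state:
step 1: x = 0, y = -6
step 2: x = -8, y = -14
step 3: x = 1, y = -15
step 4: x = -8, y = -14
step 5: x = -17, y = -15
step 6: x = -11, y = -17
step 7: x = -14, y = -10
step 8: x = -22, y = -18
step 9: x = -25, y = -9
step 10: x = -20, y = -18
step 11: x = -12, y = -25
step 12: x = -17, y = -17
step 13: x = -24, y = -18
step 14: x = -29, y = -26
step 15: x = -35, y = -22
step 16: x = -42, y = -18
This matches the log at every step.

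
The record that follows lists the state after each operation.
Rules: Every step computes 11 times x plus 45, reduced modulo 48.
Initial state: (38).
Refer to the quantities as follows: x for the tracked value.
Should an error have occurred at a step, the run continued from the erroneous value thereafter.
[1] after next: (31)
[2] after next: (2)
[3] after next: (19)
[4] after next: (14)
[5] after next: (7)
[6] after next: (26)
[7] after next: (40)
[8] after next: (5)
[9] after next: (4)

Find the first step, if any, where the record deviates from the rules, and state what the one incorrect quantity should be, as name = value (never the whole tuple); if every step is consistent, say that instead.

1. x = (11*38 + 45) mod 48 = 31 (exactly as logged)
2. x = (11*31 + 45) mod 48 = 2 (same as recorded)
3. x = (11*2 + 45) mod 48 = 19 (no discrepancy)
4. x = (11*19 + 45) mod 48 = 14 (agrees with the record)
5. x = (11*14 + 45) mod 48 = 7 (verified)
6. x = (11*7 + 45) mod 48 = 26 (matches)
7. x = (11*26 + 45) mod 48 = 43 (first mismatch against the record)
The earliest wrong entry is at step 7: it should read x = 43.

step 7, x = 43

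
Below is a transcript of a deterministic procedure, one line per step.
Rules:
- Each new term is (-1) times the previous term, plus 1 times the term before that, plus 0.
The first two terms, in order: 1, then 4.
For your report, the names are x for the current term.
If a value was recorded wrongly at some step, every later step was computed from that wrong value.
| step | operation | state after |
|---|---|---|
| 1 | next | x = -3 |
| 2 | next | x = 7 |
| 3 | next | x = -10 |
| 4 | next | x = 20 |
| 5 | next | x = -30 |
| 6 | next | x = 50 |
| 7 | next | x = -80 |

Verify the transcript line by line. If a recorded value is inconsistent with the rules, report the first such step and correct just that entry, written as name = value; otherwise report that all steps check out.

step 4, x = 17

1. x = -1*(4) + (1)*(1) + (0) = -3 (exactly as logged)
2. x = -1*(-3) + (1)*(4) + (0) = 7 (agrees with the transcript)
3. x = -1*(7) + (1)*(-3) + (0) = -10 (consistent with the transcript)
4. x = -1*(-10) + (1)*(7) + (0) = 17 (the recorded entry deviates here)
That makes step 4 the first incorrect line — x = 17 is what it should show.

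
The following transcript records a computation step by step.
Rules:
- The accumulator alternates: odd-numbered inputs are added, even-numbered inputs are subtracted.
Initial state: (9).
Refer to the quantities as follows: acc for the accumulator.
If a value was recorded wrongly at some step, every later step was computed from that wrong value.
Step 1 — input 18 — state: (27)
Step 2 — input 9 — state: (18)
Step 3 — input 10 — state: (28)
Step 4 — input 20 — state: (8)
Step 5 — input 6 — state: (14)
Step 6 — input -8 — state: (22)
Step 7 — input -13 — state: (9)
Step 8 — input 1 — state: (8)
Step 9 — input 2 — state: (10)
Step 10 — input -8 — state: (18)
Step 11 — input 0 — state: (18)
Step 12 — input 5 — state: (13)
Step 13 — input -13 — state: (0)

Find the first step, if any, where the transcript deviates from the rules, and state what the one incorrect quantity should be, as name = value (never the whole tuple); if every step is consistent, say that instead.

no error

step 1: acc = 9 + 18 = 27 -> no discrepancy
step 2: acc = 27 - 9 = 18 -> verified
step 3: acc = 18 + 10 = 28 -> consistent with the transcript
step 4: acc = 28 - 20 = 8 -> exactly as logged
step 5: acc = 8 + 6 = 14 -> same as recorded
step 6: acc = 14 - -8 = 22 -> agrees with the transcript
step 7: acc = 22 + -13 = 9 -> same as recorded
step 8: acc = 9 - 1 = 8 -> checks out
step 9: acc = 8 + 2 = 10 -> in agreement
step 10: acc = 10 - -8 = 18 -> in agreement
step 11: acc = 18 + 0 = 18 -> same as recorded
step 12: acc = 18 - 5 = 13 -> checks out
step 13: acc = 13 + -13 = 0 -> consistent with the transcript
All entries verified; no error found.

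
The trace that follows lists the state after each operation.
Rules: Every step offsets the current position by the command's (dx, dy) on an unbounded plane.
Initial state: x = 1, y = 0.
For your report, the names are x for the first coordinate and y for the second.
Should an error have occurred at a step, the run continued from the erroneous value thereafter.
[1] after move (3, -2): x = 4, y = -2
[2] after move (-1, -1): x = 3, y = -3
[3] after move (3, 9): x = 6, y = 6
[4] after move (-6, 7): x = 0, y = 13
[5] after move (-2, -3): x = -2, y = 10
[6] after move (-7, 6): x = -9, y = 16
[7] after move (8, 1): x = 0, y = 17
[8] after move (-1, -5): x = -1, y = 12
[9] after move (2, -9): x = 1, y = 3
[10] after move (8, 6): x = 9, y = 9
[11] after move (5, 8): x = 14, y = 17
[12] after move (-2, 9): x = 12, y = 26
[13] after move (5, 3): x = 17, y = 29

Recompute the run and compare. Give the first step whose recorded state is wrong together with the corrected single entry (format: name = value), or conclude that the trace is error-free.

1. x = 1 + (3) = 4, y = 0 + (-2) = -2 (consistent with the trace)
2. x = 4 + (-1) = 3, y = -2 + (-1) = -3 (matches)
3. x = 3 + (3) = 6, y = -3 + (9) = 6 (no discrepancy)
4. x = 6 + (-6) = 0, y = 6 + (7) = 13 (checks out)
5. x = 0 + (-2) = -2, y = 13 + (-3) = 10 (in agreement)
6. x = -2 + (-7) = -9, y = 10 + (6) = 16 (exactly as logged)
7. x = -9 + (8) = -1, y = 16 + (1) = 17 (the trace disagrees here)
Conclusion: step 7 carries the first error; the entry should be x = -1.

step 7, x = -1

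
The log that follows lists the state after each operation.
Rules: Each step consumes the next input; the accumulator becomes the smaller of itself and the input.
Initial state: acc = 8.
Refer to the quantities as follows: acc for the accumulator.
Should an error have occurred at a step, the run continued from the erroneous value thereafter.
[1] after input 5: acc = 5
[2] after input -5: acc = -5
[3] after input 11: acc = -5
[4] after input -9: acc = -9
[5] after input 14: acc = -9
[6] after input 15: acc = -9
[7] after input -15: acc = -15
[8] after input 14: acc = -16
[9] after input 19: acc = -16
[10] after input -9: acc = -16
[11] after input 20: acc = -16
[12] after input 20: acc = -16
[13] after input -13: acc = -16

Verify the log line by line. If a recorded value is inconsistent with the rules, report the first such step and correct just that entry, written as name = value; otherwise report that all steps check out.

step 8, acc = -15

Step 1: acc = min(8, 5) = 5 — in agreement.
Step 2: acc = min(5, -5) = -5 — verified.
Step 3: acc = min(-5, 11) = -5 — agrees with the log.
Step 4: acc = min(-5, -9) = -9 — same as recorded.
Step 5: acc = min(-9, 14) = -9 — verified.
Step 6: acc = min(-9, 15) = -9 — consistent with the log.
Step 7: acc = min(-9, -15) = -15 — confirmed correct.
Step 8: acc = min(-15, 14) = -15 — first mismatch against the log.
That makes step 8 the first incorrect line — acc = -15 is what it should show.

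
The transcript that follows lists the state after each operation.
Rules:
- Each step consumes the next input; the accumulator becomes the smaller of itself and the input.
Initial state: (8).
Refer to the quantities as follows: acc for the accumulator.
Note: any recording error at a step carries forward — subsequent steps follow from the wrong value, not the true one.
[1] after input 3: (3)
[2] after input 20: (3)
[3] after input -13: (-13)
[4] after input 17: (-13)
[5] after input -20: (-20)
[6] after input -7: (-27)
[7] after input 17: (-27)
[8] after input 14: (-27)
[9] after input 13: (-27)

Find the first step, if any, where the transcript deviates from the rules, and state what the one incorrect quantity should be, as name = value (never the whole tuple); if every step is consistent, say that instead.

step 6, acc = -20

step 1: acc = min(8, 3) = 3 -> verified
step 2: acc = min(3, 20) = 3 -> consistent with the transcript
step 3: acc = min(3, -13) = -13 -> agrees with the transcript
step 4: acc = min(-13, 17) = -13 -> confirmed correct
step 5: acc = min(-13, -20) = -20 -> checks out
step 6: acc = min(-20, -7) = -20 -> first mismatch against the transcript
The earliest wrong entry is at step 6: it should read acc = -20.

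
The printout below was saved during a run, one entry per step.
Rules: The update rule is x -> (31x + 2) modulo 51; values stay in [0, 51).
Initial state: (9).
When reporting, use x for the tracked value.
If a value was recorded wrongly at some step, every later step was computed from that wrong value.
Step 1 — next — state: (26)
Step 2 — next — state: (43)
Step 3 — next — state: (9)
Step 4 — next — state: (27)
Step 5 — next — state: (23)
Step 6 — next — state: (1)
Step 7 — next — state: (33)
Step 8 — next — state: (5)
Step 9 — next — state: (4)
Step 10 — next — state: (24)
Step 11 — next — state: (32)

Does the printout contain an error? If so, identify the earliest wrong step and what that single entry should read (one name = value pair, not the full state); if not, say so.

step 4, x = 26

step 1: x = (31*9 + 2) mod 51 = 26 -> exactly as logged
step 2: x = (31*26 + 2) mod 51 = 43 -> same as recorded
step 3: x = (31*43 + 2) mod 51 = 9 -> verified
step 4: x = (31*9 + 2) mod 51 = 26 -> the recorded entry deviates here
The earliest wrong entry is at step 4: it should read x = 26.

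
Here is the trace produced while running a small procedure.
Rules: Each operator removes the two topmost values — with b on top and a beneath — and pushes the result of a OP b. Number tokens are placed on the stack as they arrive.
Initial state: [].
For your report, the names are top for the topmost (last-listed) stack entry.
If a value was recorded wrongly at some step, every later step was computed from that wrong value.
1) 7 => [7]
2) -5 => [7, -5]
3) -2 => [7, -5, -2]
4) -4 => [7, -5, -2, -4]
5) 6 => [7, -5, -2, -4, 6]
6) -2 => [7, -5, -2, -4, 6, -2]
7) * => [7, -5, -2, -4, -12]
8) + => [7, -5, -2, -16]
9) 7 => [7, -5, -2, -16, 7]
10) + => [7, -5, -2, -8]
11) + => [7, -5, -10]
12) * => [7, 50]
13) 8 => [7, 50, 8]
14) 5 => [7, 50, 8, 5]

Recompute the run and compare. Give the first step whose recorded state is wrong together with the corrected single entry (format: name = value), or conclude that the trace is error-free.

Recomputing the run from the initial state:
step 1: [7]
step 2: [7, -5]
step 3: [7, -5, -2]
step 4: [7, -5, -2, -4]
step 5: [7, -5, -2, -4, 6]
step 6: [7, -5, -2, -4, 6, -2]
step 7: [7, -5, -2, -4, -12]
step 8: [7, -5, -2, -16]
step 9: [7, -5, -2, -16, 7]
step 10: [7, -5, -2, -9]
step 11: [7, -5, -11]
step 12: [7, 55]
step 13: [7, 55, 8]
step 14: [7, 55, 8, 5]
The first disagreement with the trace is at step 10, where the value should be top = -9.

step 10, top = -9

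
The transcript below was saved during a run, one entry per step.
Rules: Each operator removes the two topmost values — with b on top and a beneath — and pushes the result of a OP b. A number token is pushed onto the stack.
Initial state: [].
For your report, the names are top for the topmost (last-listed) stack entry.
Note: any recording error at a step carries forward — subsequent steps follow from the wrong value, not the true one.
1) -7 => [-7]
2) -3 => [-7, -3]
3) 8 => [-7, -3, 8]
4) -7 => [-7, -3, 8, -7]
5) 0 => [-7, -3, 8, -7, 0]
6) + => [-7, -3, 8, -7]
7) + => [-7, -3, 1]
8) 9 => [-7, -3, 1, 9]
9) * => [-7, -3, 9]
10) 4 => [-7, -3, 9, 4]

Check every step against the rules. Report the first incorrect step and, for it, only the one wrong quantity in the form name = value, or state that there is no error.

no error

Step 1: push -7: top = -7 — checks out.
Step 2: push -3: top = -3 — no discrepancy.
Step 3: push 8: top = 8 — confirmed correct.
Step 4: push -7: top = -7 — same as recorded.
Step 5: push 0: top = 0 — verified.
Step 6: -7 + 0 = -7 — same as recorded.
Step 7: 8 + -7 = 1 — verified.
Step 8: push 9: top = 9 — same as recorded.
Step 9: 1 * 9 = 9 — consistent with the transcript.
Step 10: push 4: top = 4 — same as recorded.
No step deviates from the rules.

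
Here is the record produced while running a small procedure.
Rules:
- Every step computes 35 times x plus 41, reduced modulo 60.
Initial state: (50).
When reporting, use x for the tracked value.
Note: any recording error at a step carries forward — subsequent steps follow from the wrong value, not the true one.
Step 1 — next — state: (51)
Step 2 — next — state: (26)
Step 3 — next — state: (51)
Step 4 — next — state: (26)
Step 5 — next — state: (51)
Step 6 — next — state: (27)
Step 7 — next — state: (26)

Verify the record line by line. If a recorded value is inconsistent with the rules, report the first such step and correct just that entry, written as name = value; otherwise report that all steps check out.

Step 1: x = (35*50 + 41) mod 60 = 51 — exactly as logged.
Step 2: x = (35*51 + 41) mod 60 = 26 — consistent with the record.
Step 3: x = (35*26 + 41) mod 60 = 51 — same as recorded.
Step 4: x = (35*51 + 41) mod 60 = 26 — checks out.
Step 5: x = (35*26 + 41) mod 60 = 51 — no discrepancy.
Step 6: x = (35*51 + 41) mod 60 = 26 — first mismatch against the record.
Step 6 is the first one off; corrected, x = 26.

step 6, x = 26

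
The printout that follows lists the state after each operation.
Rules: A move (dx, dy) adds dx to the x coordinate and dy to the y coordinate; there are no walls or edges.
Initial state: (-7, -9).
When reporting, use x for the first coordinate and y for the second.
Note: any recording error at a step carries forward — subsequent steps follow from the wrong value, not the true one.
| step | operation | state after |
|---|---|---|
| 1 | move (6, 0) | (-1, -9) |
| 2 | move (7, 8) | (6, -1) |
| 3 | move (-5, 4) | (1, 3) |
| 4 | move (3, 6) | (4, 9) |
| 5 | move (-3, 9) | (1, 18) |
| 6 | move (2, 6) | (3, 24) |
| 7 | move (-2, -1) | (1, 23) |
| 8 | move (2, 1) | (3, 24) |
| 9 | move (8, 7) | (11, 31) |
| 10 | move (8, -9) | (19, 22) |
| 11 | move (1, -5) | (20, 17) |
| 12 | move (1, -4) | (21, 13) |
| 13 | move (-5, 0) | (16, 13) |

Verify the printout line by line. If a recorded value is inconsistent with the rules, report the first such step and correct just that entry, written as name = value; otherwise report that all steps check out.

Recomputing the run from the initial state:
step 1: x = -1, y = -9
step 2: x = 6, y = -1
step 3: x = 1, y = 3
step 4: x = 4, y = 9
step 5: x = 1, y = 18
step 6: x = 3, y = 24
step 7: x = 1, y = 23
step 8: x = 3, y = 24
step 9: x = 11, y = 31
step 10: x = 19, y = 22
step 11: x = 20, y = 17
step 12: x = 21, y = 13
step 13: x = 16, y = 13
This matches the printout at every step.

no error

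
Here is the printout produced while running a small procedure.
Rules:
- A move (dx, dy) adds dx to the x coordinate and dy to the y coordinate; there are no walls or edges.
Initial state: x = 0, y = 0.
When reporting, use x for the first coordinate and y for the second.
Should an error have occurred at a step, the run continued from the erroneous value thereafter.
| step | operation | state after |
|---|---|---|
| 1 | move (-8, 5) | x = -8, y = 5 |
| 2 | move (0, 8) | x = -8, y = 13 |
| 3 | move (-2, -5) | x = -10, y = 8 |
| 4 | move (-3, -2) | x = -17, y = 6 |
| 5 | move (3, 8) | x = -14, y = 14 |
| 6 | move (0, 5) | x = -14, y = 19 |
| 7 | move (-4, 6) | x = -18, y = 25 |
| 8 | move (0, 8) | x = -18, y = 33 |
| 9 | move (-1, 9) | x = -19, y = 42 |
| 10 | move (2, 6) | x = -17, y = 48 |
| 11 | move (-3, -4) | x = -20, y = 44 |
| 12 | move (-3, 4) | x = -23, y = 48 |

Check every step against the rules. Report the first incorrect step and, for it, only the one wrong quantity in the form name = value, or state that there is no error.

Step 1: x = 0 + (-8) = -8, y = 0 + (5) = 5 — no discrepancy.
Step 2: x = -8 + (0) = -8, y = 5 + (8) = 13 — matches.
Step 3: x = -8 + (-2) = -10, y = 13 + (-5) = 8 — matches.
Step 4: x = -10 + (-3) = -13, y = 8 + (-2) = 6 — the entry is off here.
Step 4 is the first one off; corrected, x = -13.

step 4, x = -13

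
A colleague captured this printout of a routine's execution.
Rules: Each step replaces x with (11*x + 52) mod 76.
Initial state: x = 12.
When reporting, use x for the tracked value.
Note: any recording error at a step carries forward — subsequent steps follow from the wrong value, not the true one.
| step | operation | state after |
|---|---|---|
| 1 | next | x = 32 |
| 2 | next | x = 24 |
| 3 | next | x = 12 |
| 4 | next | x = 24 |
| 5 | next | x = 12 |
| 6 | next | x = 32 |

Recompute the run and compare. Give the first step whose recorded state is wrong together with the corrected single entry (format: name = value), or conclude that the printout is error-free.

step 1: x = (11*12 + 52) mod 76 = 32 -> agrees with the printout
step 2: x = (11*32 + 52) mod 76 = 24 -> consistent with the printout
step 3: x = (11*24 + 52) mod 76 = 12 -> agrees with the printout
step 4: x = (11*12 + 52) mod 76 = 32 -> first mismatch against the printout
First incorrect step: 4; the correct value is x = 32.

step 4, x = 32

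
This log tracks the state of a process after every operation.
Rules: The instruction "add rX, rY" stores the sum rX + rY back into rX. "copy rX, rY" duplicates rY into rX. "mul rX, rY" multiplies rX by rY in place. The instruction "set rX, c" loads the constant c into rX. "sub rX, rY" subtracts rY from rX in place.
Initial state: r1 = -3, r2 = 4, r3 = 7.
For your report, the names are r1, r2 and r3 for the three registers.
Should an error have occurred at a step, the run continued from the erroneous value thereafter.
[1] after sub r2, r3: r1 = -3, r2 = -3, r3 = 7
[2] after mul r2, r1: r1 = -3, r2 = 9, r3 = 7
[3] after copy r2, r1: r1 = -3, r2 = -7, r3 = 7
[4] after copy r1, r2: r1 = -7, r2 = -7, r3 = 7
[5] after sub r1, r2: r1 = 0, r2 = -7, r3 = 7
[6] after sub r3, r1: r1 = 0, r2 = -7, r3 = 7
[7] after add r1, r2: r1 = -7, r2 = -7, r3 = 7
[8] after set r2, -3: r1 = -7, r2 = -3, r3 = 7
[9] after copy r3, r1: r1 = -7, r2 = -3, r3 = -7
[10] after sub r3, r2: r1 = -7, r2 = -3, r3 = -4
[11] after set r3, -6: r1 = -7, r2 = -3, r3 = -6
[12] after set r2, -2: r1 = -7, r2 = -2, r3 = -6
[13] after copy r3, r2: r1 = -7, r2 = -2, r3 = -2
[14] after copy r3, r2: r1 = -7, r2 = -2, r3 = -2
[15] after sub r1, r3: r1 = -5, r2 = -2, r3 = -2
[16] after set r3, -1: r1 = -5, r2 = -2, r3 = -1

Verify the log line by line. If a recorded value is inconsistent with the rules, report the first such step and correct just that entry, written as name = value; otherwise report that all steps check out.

Recomputing the run from the initial state:
step 1: r1 = -3, r2 = -3, r3 = 7
step 2: r1 = -3, r2 = 9, r3 = 7
step 3: r1 = -3, r2 = -3, r3 = 7
step 4: r1 = -3, r2 = -3, r3 = 7
step 5: r1 = 0, r2 = -3, r3 = 7
step 6: r1 = 0, r2 = -3, r3 = 7
step 7: r1 = -3, r2 = -3, r3 = 7
step 8: r1 = -3, r2 = -3, r3 = 7
step 9: r1 = -3, r2 = -3, r3 = -3
step 10: r1 = -3, r2 = -3, r3 = 0
step 11: r1 = -3, r2 = -3, r3 = -6
step 12: r1 = -3, r2 = -2, r3 = -6
step 13: r1 = -3, r2 = -2, r3 = -2
step 14: r1 = -3, r2 = -2, r3 = -2
step 15: r1 = -1, r2 = -2, r3 = -2
step 16: r1 = -1, r2 = -2, r3 = -1
The first disagreement with the log is at step 3, where the value should be r2 = -3.

step 3, r2 = -3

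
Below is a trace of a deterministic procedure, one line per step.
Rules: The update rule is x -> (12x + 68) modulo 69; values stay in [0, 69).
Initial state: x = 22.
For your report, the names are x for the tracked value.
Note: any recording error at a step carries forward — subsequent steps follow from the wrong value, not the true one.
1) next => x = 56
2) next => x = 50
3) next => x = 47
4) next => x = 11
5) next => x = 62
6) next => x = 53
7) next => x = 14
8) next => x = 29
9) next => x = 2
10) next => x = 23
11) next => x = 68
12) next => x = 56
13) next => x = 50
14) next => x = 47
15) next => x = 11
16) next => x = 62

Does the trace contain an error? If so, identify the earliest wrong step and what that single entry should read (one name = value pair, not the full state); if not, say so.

no error

Step 1: x = (12*22 + 68) mod 69 = 56 — matches.
Step 2: x = (12*56 + 68) mod 69 = 50 — same as recorded.
Step 3: x = (12*50 + 68) mod 69 = 47 — checks out.
Step 4: x = (12*47 + 68) mod 69 = 11 — confirmed correct.
Step 5: x = (12*11 + 68) mod 69 = 62 — agrees with the trace.
Step 6: x = (12*62 + 68) mod 69 = 53 — no discrepancy.
Step 7: x = (12*53 + 68) mod 69 = 14 — checks out.
Step 8: x = (12*14 + 68) mod 69 = 29 — exactly as logged.
Step 9: x = (12*29 + 68) mod 69 = 2 — in agreement.
Step 10: x = (12*2 + 68) mod 69 = 23 — exactly as logged.
Step 11: x = (12*23 + 68) mod 69 = 68 — checks out.
Step 12: x = (12*68 + 68) mod 69 = 56 — same as recorded.
Step 13: x = (12*56 + 68) mod 69 = 50 — verified.
Step 14: x = (12*50 + 68) mod 69 = 47 — no discrepancy.
Step 15: x = (12*47 + 68) mod 69 = 11 — verified.
Step 16: x = (12*11 + 68) mod 69 = 62 — no discrepancy.
The recomputation confirms every line.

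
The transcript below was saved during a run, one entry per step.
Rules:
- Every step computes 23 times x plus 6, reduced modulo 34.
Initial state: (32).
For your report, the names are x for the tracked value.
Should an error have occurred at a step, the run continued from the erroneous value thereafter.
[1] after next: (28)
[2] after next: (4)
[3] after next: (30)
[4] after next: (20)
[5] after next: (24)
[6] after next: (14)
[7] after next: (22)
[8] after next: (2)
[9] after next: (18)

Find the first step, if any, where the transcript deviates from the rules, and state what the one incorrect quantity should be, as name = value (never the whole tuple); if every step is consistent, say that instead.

step 4, x = 16

Recomputing the run from the initial state:
step 1: x = 28
step 2: x = 4
step 3: x = 30
step 4: x = 16
step 5: x = 0
step 6: x = 6
step 7: x = 8
step 8: x = 20
step 9: x = 24
The first disagreement with the transcript is at step 4, where the value should be x = 16.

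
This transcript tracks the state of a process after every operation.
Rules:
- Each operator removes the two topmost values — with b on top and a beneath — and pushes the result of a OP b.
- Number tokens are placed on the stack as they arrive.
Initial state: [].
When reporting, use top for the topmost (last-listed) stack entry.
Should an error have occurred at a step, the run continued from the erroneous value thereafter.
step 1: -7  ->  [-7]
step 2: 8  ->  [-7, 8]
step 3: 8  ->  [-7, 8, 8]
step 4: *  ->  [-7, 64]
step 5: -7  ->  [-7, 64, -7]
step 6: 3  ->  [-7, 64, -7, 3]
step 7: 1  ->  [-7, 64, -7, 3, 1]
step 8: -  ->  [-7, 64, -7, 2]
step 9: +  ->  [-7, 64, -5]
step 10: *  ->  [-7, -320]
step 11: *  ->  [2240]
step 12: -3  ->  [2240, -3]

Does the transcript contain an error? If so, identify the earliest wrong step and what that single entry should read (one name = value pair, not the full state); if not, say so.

no error

Recomputing the run from the initial state:
step 1: [-7]
step 2: [-7, 8]
step 3: [-7, 8, 8]
step 4: [-7, 64]
step 5: [-7, 64, -7]
step 6: [-7, 64, -7, 3]
step 7: [-7, 64, -7, 3, 1]
step 8: [-7, 64, -7, 2]
step 9: [-7, 64, -5]
step 10: [-7, -320]
step 11: [2240]
step 12: [2240, -3]
This matches the transcript at every step.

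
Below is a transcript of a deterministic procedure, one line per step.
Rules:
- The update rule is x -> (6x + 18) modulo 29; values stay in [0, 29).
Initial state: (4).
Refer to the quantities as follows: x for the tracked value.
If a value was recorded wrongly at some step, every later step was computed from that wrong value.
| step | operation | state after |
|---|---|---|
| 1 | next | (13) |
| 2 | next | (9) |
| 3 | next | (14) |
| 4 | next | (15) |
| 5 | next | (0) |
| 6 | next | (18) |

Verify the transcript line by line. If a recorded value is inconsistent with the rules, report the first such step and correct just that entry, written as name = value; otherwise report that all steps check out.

step 5, x = 21

Step 1: x = (6*4 + 18) mod 29 = 13 — in agreement.
Step 2: x = (6*13 + 18) mod 29 = 9 — confirmed correct.
Step 3: x = (6*9 + 18) mod 29 = 14 — same as recorded.
Step 4: x = (6*14 + 18) mod 29 = 15 — consistent with the transcript.
Step 5: x = (6*15 + 18) mod 29 = 21 — this is not what the transcript shows.
So the first discrepancy is step 5, where the right value is x = 21.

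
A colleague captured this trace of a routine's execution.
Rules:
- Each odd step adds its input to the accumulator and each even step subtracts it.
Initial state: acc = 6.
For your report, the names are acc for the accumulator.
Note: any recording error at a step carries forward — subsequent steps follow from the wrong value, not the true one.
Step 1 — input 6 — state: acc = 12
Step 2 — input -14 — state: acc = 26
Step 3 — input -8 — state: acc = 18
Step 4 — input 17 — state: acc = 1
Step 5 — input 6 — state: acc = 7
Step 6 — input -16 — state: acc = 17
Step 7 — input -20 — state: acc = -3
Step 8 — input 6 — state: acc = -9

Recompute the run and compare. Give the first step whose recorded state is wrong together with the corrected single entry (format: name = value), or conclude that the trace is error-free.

step 6, acc = 23

Recomputing the run from the initial state:
step 1: acc = 12
step 2: acc = 26
step 3: acc = 18
step 4: acc = 1
step 5: acc = 7
step 6: acc = 23
step 7: acc = 3
step 8: acc = -3
The first disagreement with the trace is at step 6, where the value should be acc = 23.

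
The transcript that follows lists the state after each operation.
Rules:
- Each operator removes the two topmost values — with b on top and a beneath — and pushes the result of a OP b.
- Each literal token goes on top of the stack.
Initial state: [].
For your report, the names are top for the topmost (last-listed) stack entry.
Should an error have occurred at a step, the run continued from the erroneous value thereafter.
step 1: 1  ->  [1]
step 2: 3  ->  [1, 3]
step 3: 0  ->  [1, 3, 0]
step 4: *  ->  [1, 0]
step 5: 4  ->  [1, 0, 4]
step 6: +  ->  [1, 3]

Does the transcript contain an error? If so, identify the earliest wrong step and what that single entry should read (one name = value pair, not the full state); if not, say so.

step 1: push 1: top = 1 -> matches
step 2: push 3: top = 3 -> in agreement
step 3: push 0: top = 0 -> confirmed correct
step 4: 3 * 0 = 0 -> no discrepancy
step 5: push 4: top = 4 -> verified
step 6: 0 + 4 = 4 -> the transcript disagrees here
The earliest wrong entry is at step 6: it should read top = 4.

step 6, top = 4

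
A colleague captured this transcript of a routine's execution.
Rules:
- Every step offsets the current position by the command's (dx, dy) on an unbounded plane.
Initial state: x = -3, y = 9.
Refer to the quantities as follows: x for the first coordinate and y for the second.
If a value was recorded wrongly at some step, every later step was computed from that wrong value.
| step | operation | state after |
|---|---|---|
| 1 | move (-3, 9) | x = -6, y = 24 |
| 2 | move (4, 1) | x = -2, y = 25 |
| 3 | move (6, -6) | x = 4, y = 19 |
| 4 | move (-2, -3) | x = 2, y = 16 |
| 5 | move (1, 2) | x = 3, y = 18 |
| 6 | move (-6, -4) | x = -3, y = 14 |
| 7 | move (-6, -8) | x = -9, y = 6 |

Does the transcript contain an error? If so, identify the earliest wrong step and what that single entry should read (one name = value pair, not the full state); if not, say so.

Step 1: x = -3 + (-3) = -6, y = 9 + (9) = 18 — a discrepancy with the transcript.
So the first discrepancy is step 1, where the right value is y = 18.

step 1, y = 18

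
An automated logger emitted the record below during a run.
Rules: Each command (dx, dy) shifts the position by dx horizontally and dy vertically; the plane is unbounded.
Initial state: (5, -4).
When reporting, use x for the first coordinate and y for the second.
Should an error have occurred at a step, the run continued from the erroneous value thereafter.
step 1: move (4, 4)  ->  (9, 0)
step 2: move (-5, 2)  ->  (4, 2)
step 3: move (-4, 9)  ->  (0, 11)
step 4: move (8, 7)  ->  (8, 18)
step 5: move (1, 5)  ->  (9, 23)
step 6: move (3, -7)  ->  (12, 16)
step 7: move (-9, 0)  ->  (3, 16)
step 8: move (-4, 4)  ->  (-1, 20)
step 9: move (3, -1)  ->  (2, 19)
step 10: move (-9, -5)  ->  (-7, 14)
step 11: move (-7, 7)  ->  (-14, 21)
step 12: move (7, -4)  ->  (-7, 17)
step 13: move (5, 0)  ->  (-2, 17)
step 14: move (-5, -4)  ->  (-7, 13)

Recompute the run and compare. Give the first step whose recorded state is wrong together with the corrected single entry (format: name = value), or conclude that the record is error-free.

no error

Recomputing the run from the initial state:
step 1: x = 9, y = 0
step 2: x = 4, y = 2
step 3: x = 0, y = 11
step 4: x = 8, y = 18
step 5: x = 9, y = 23
step 6: x = 12, y = 16
step 7: x = 3, y = 16
step 8: x = -1, y = 20
step 9: x = 2, y = 19
step 10: x = -7, y = 14
step 11: x = -14, y = 21
step 12: x = -7, y = 17
step 13: x = -2, y = 17
step 14: x = -7, y = 13
This matches the record at every step.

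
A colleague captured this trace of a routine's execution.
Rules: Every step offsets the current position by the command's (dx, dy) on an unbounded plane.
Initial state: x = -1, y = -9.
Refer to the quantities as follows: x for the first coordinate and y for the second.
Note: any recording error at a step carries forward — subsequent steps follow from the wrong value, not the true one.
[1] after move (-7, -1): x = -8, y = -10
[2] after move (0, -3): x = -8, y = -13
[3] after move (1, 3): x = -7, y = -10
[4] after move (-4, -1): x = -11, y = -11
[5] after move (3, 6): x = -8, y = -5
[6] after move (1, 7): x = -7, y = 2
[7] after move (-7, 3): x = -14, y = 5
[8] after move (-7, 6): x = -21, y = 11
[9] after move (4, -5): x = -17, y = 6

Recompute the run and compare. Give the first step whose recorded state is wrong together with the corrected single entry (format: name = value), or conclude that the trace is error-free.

no error

Step 1: x = -1 + (-7) = -8, y = -9 + (-1) = -10 — in agreement.
Step 2: x = -8 + (0) = -8, y = -10 + (-3) = -13 — exactly as logged.
Step 3: x = -8 + (1) = -7, y = -13 + (3) = -10 — exactly as logged.
Step 4: x = -7 + (-4) = -11, y = -10 + (-1) = -11 — verified.
Step 5: x = -11 + (3) = -8, y = -11 + (6) = -5 — no discrepancy.
Step 6: x = -8 + (1) = -7, y = -5 + (7) = 2 — verified.
Step 7: x = -7 + (-7) = -14, y = 2 + (3) = 5 — agrees with the trace.
Step 8: x = -14 + (-7) = -21, y = 5 + (6) = 11 — in agreement.
Step 9: x = -21 + (4) = -17, y = 11 + (-5) = 6 — exactly as logged.
No step deviates from the rules.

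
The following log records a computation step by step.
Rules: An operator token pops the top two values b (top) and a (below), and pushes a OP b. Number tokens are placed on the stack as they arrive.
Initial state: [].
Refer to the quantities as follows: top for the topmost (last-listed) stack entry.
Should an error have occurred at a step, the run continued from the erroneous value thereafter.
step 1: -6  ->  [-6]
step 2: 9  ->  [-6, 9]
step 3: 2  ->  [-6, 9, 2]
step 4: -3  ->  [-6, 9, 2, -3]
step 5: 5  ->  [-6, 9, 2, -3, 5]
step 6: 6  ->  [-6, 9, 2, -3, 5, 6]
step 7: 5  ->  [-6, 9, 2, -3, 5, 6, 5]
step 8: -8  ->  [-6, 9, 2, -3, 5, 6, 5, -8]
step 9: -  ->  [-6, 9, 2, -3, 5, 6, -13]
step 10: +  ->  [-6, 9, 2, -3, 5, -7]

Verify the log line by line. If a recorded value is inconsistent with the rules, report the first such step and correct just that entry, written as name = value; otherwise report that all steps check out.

Recomputing the run from the initial state:
step 1: [-6]
step 2: [-6, 9]
step 3: [-6, 9, 2]
step 4: [-6, 9, 2, -3]
step 5: [-6, 9, 2, -3, 5]
step 6: [-6, 9, 2, -3, 5, 6]
step 7: [-6, 9, 2, -3, 5, 6, 5]
step 8: [-6, 9, 2, -3, 5, 6, 5, -8]
step 9: [-6, 9, 2, -3, 5, 6, 13]
step 10: [-6, 9, 2, -3, 5, 19]
The first disagreement with the log is at step 9, where the value should be top = 13.

step 9, top = 13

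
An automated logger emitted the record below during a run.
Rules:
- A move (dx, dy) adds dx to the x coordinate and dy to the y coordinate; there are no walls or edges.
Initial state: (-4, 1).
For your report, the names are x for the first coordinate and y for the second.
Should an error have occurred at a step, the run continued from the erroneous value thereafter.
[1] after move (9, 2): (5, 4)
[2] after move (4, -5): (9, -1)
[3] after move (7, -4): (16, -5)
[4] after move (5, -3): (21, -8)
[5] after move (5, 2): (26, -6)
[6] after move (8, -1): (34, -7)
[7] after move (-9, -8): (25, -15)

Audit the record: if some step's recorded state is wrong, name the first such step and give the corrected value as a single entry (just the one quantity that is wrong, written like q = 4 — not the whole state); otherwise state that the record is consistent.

1. x = -4 + (9) = 5, y = 1 + (2) = 3 (first mismatch against the record)
The earliest wrong entry is at step 1: it should read y = 3.

step 1, y = 3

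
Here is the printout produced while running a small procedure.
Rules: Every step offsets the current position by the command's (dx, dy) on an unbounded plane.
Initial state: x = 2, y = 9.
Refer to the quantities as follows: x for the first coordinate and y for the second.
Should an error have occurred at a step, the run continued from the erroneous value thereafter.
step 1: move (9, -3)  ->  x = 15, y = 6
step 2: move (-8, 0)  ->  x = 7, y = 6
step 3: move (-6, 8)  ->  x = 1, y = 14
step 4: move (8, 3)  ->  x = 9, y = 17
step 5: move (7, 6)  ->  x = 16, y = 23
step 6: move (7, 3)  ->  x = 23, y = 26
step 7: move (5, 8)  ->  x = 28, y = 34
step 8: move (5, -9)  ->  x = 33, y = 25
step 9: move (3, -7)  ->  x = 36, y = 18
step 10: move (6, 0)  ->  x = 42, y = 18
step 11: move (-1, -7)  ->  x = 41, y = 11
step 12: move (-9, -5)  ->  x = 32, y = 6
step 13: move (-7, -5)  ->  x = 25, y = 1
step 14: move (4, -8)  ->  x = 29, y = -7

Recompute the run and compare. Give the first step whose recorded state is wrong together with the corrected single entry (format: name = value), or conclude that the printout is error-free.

step 1: x = 2 + (9) = 11, y = 9 + (-3) = 6 -> a discrepancy with the printout
Conclusion: step 1 carries the first error; the entry should be x = 11.

step 1, x = 11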